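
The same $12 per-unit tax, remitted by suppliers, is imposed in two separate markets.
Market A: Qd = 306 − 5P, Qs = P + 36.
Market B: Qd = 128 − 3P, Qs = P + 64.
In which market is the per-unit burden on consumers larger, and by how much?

Market A: pre-tax P* = $45, Q* = 81; post-tax Q = 71; per-unit burden on consumers = $2.
Market B: pre-tax P* = $16, Q* = 80; post-tax Q = 71; per-unit burden on consumers = $3.
Difference: $2 vs $3 → market B is larger by $1.

Market B, by $1.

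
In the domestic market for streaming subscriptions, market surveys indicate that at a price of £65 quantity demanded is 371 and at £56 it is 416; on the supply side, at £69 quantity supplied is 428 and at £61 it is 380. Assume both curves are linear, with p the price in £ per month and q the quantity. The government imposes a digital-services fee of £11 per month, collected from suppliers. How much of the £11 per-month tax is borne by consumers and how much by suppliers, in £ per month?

Consumers bear £6 per month; suppliers bear £5 per month.

Demand slope: (416 − 371)/(56 − 65) = -5, so qd = 696 − 5p.
Supply slope: (380 − 428)/(61 − 69) = 6, so qs = 6p + 14.
Before the tax: set 696 − 5p = 6p + 14 → p* = £62, q* = 386.
With the tax collected from suppliers, supply shifts: qs = 6(p − 11) + 14.
Solving gives q = 356 with consumers paying £68 and suppliers receiving £57 (the £11 wedge).
Burden on consumers: £6; on suppliers: £5. (They sum to £11.)
The less price-elastic side of the market bears the larger share of a per-unit tax.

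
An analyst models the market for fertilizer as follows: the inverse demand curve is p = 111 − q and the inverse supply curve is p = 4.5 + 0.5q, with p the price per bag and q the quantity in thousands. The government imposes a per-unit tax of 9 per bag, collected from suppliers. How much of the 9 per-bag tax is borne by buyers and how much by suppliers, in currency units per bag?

Buyers bear 6 per bag; suppliers bear 3 per bag.

Rewrite in direct form: qd = 111 − p and qs = 2p − 9.
Before the tax: set 111 − p = 2p − 9 → p* = 40, q* = 71.
With the tax collected from suppliers, supply shifts: qs = 2(p − 9) − 9.
New equilibrium: buyers pay 46, suppliers receive 37, q = 65. (Wedge: pb − ps = 9.)
Burden on buyers: 6; on suppliers: 3. (They sum to 9.)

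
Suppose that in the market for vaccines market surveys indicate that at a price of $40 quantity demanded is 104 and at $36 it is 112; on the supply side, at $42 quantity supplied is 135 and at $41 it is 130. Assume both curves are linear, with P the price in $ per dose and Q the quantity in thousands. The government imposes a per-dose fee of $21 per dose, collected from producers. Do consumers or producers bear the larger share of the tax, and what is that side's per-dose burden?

Demand slope: (112 − 104)/(36 − 40) = -2, so Qd = 184 − 2P.
Supply slope: (130 − 135)/(41 − 42) = 5, so Qs = 5P − 75.
Without the tax, 184 − 2P = 5P − 75 gives 7P = 259, so P* = $37 and Q* = 110.
With the tax collected from producers, supply shifts: Qs = 5(P − 21) − 75.
Solving gives Q = 80 with consumers paying $52 and producers receiving $31 (the $21 wedge).
Per-dose burden: consumers $15, producers $6.
Consumers take the larger share because demand is less price-elastic here (demand slope 2 vs supply slope 5).

Consumers bear the larger share: $15 per dose.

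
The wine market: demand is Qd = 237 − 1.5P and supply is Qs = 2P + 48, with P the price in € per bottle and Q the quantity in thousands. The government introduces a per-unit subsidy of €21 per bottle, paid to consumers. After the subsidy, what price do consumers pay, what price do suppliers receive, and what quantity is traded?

Consumers pay €42; suppliers receive €63; quantity = 174.

Without the subsidy, 237 − 1.5P = 2P + 48 gives 3.5P = 189, so P* = €54 and Q* = 156.
With a per-unit subsidy paid to consumers, each effectively pays P − 21, so demand becomes Qd = 237 − 1.5(P − 21).
Solving gives Q = 174 with consumers paying €42 and suppliers receiving €63 (the €21 wedge).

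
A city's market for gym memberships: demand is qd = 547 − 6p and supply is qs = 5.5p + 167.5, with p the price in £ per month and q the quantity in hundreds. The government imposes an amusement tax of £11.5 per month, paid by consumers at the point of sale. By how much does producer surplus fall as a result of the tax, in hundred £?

Before the tax: set 547 − 6p = 5.5p + 167.5 → p* = £33, q* = 349.
With the tax collected from consumers, demand (in seller-price terms) shifts: qd = 547 − 6(p + 11.5).
Solving gives q = 316 with consumers paying £38.5 and sellers receiving £27 (the £11.5 wedge).
ΔPS is the trapezoid between Q = 316 and Q = 349 of height £6: ½ · (349 + 316) · 6 = £1995.

Producer surplus falls by £1995 hundred.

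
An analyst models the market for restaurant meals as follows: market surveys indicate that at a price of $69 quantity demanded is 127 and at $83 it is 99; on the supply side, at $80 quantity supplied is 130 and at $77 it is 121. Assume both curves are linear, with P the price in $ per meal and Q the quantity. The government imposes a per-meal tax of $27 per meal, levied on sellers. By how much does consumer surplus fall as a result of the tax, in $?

Consumer surplus falls by $1600.56.

Demand slope: (99 − 127)/(83 − 69) = -2, so Qd = 265 − 2P.
Supply slope: (121 − 130)/(77 − 80) = 3, so Qs = 3P − 110.
Before the tax: set 265 − 2P = 3P − 110 → P* = $75, Q* = 115.
With the tax collected from sellers, supply shifts: Qs = 3(P − 27) − 110.
Solving gives Q = 82.6 with consumers paying $91.2 and sellers receiving $64.2 (the $27 wedge).
ΔCS is the trapezoid between Q = 82.6 and Q = 115 of height $16.2: ½ · (115 + 82.6) · 16.2 = $1600.56.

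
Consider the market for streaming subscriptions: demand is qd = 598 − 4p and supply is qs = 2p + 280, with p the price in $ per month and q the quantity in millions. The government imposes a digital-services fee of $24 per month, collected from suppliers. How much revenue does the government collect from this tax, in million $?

Without the tax, 598 − 4p = 2p + 280 gives 6p = 318, so p* = $53 and q* = 386.
With the tax collected from suppliers, supply shifts: qs = 2(p − 24) + 280.
New equilibrium: buyers pay $61, suppliers receive $37, q = 354. (Wedge: pb − ps = 24.)
Revenue = t · Q = 24 · 354 = $8496.

Tax revenue = $8496 million.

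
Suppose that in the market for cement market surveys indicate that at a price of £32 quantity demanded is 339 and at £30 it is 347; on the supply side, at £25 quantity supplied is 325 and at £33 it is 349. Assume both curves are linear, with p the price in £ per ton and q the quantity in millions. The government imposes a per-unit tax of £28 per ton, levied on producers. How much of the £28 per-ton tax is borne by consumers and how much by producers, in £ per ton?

Consumers bear £12 per ton; producers bear £16 per ton.

Demand slope: (347 − 339)/(30 − 32) = -4, so qd = 467 − 4p.
Supply slope: (349 − 325)/(33 − 25) = 3, so qs = 3p + 250.
Without the tax, 467 − 4p = 3p + 250 gives 7p = 217, so p* = £31 and q* = 343.
With the tax collected from producers, supply shifts: qs = 3(p − 28) + 250.
Solving gives q = 295 with consumers paying £43 and producers receiving £15 (the £28 wedge).
Burden on consumers: £12; on producers: £16. (They sum to £28.)
The less price-elastic side of the market bears the larger share of a per-unit tax.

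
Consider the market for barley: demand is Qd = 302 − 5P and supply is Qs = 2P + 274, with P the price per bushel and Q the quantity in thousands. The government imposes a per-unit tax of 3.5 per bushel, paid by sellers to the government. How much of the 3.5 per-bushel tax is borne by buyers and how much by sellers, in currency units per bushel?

Before the tax: set 302 − 5P = 2P + 274 → P* = 4, Q* = 282.
With the tax collected from sellers, supply shifts: Qs = 2(P − 3.5) + 274.
Solving gives Q = 277 with buyers paying 5 and sellers receiving 1.5 (the 3.5 wedge).
Burden on buyers: 1; on sellers: 2.5. (They sum to 3.5.)

Buyers bear 1 per bushel; sellers bear 2.5 per bushel.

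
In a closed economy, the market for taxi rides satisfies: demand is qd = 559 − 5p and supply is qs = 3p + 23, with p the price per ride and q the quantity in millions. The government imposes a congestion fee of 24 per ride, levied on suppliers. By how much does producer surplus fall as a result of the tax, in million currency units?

Without the tax, 559 − 5p = 3p + 23 gives 8p = 536, so p* = 67 and q* = 224.
With the tax collected from suppliers, supply shifts: qs = 3(p − 24) + 23.
New equilibrium: buyers pay 76, suppliers receive 52, q = 179. (Wedge: pb − ps = 24.)
ΔPS is the trapezoid between Q = 179 and Q = 224 of height 15: ½ · (224 + 179) · 15 = 3022.5.

Producer surplus falls by 3022.5 million.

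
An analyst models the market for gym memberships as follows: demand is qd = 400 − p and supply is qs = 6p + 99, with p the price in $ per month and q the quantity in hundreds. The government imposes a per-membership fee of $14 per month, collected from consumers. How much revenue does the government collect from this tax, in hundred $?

Before the tax: set 400 − p = 6p + 99 → p* = $43, q* = 357.
With the tax collected from consumers, demand (in seller-price terms) shifts: qd = 400 − (p + 14).
New equilibrium: consumers pay $55, suppliers receive $41, q = 345. (Wedge: pb − ps = 14.)
Revenue = t · Q = 14 · 345 = $4830.

Tax revenue = $4830 hundred.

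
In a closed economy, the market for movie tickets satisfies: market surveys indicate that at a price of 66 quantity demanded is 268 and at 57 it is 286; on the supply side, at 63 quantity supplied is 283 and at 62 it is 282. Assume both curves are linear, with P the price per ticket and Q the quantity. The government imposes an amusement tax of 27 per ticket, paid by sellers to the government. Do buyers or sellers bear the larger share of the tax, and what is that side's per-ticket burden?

Demand slope: (286 − 268)/(57 − 66) = -2, so Qd = 400 − 2P.
Supply slope: (282 − 283)/(62 − 63) = 1, so Qs = P + 220.
Before the tax: set 400 − 2P = P + 220 → P* = 60, Q* = 280.
With the tax collected from sellers, supply shifts: Qs = (P − 27) + 220.
New equilibrium: buyers pay 69, sellers receive 42, Q = 262. (Wedge: Pb − Ps = 27.)
Per-ticket burden: buyers 9, sellers 18.
Sellers take the larger share because supply is less price-elastic here (demand slope 2 vs supply slope 1).

Sellers bear the larger share: 18 per ticket.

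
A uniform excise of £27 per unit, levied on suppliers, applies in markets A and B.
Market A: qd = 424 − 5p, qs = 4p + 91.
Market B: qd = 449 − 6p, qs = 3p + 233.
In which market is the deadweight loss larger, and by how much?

Market A, by £81.

Market A: pre-tax p* = £37, q* = 239; post-tax q = 179; deadweight loss = £810.
Market B: pre-tax p* = £24, q* = 305; post-tax q = 251; deadweight loss = £729.
Difference: £810 vs £729 → market A is larger by £81.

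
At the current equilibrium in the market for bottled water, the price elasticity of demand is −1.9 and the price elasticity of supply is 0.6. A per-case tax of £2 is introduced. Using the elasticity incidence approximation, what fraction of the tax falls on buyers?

Buyers' share ≈ 0.24.

Incidence ratio: buyers' share ≈ εs / (εs + |εd|) = 0.6 / (0.6 + 1.9) = 0.24.
Supply is the less elastic side, so buyers bear the smaller share.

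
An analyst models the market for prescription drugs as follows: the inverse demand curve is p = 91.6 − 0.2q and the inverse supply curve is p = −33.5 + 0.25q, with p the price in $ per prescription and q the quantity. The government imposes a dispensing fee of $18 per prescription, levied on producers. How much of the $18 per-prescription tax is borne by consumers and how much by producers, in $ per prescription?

Inverting to q(p) form: qd = 458 − 5p; qs = 4p + 134.
Before the tax: set 458 − 5p = 4p + 134 → p* = $36, q* = 278.
With the tax collected from producers, supply shifts: qs = 4(p − 18) + 134.
New equilibrium: consumers pay $44, producers receive $26, q = 238. (Wedge: pb − ps = 18.)
Burden on consumers: $8; on producers: $10. (They sum to $18.)
The less price-elastic side of the market bears the larger share of a per-unit tax.

Consumers bear $8 per prescription; producers bear $10 per prescription.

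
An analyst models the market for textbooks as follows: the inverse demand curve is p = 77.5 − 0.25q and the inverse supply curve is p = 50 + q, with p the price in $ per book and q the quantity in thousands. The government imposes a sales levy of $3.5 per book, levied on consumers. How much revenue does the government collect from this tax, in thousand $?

Tax revenue = $67.2 thousand.

Rewrite in direct form: qd = 310 − 4p and qs = p − 50.
Before the tax: set 310 − 4p = p − 50 → p* = $72, q* = 22.
With the tax collected from consumers, demand (in seller-price terms) shifts: qd = 310 − 4(p + 3.5).
Solving gives q = 19.2 with consumers paying $72.7 and sellers receiving $69.2 (the $3.5 wedge).
Revenue = t · Q = 3.5 · 19.2 = $67.2.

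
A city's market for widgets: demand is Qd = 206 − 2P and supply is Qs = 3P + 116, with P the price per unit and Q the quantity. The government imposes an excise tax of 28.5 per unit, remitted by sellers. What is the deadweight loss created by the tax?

Before the tax: set 206 − 2P = 3P + 116 → P* = 18, Q* = 170.
With the tax collected from sellers, supply shifts: Qs = 3(P − 28.5) + 116.
Solving gives Q = 135.8 with buyers paying 35.1 and sellers receiving 6.6 (the 28.5 wedge).
Quantity falls by |ΔQ| = |170 − 135.8| = 34.2.
DWL = ½ · t · |ΔQ| = ½ · 28.5 · 34.2 = 487.35.

Deadweight loss = 487.35.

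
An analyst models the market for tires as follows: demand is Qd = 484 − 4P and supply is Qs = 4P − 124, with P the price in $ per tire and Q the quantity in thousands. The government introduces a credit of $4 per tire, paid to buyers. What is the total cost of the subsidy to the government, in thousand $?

Before the subsidy: set 484 − 4P = 4P − 124 → P* = $76, Q* = 180.
With a per-unit subsidy paid to buyers, each effectively pays P − 4, so demand becomes Qd = 484 − 4(P − 4).
Solving gives Q = 188 with buyers paying $74 and suppliers receiving $78 (the $4 wedge).
Outlay = t · Q = 4 · 188 = $752.

Government outlay = $752 thousand.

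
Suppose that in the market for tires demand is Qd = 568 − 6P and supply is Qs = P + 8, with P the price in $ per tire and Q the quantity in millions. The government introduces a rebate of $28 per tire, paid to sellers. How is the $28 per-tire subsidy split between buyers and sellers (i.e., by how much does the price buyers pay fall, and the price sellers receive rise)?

Buyers gain $4 per tire; sellers gain $24 per tire.

Without the subsidy, 568 − 6P = P + 8 gives 7P = 560, so P* = $80 and Q* = 88.
With a per-unit subsidy paid to sellers, each receives P + 28 per unit sold, so supply becomes Qs = (P + 28) + 8.
New equilibrium: buyers pay $76, sellers receive $104, Q = 112. (Wedge: Pb − Ps = −28.)
Gain to buyers: $4; to sellers: $24. (They sum to $28.)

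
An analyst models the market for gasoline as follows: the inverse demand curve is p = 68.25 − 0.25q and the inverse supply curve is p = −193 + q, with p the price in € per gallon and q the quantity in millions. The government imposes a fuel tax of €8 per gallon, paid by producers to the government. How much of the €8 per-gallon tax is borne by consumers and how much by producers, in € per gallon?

Consumers bear €1.6 per gallon; producers bear €6.4 per gallon.

Inverting to q(p) form: qd = 273 − 4p; qs = p + 193.
Before the tax: set 273 − 4p = p + 193 → p* = €16, q* = 209.
With the tax collected from producers, supply shifts: qs = (p − 8) + 193.
New equilibrium: consumers pay €17.6, producers receive €9.6, q = 202.6. (Wedge: pb − ps = 8.)
Burden on consumers: €1.6; on producers: €6.4. (They sum to €8.)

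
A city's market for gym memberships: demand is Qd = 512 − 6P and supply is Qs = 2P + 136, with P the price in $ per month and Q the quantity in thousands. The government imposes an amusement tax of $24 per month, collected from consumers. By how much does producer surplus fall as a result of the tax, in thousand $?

Without the tax, 512 − 6P = 2P + 136 gives 8P = 376, so P* = $47 and Q* = 230.
With the tax collected from consumers, demand (in seller-price terms) shifts: Qd = 512 − 6(P + 24).
Solving gives Q = 194 with consumers paying $53 and producers receiving $29 (the $24 wedge).
ΔPS is the trapezoid between Q = 194 and Q = 230 of height $18: ½ · (230 + 194) · 18 = $3816.

Producer surplus falls by $3816 thousand.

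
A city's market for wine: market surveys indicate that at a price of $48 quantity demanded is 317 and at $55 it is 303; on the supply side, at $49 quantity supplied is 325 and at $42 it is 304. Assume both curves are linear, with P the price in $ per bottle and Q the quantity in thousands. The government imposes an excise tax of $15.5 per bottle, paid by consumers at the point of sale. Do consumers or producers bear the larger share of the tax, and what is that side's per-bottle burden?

Consumers bear the larger share: $9.3 per bottle.

Demand slope: (303 − 317)/(55 − 48) = -2, so Qd = 413 − 2P.
Supply slope: (304 − 325)/(42 − 49) = 3, so Qs = 3P + 178.
Without the tax, 413 − 2P = 3P + 178 gives 5P = 235, so P* = $47 and Q* = 319.
With the tax collected from consumers, demand (in seller-price terms) shifts: Qd = 413 − 2(P + 15.5).
New equilibrium: consumers pay $56.3, producers receive $40.8, Q = 300.4. (Wedge: Pb − Ps = 15.5.)
Per-bottle burden: consumers $9.3, producers $6.2.
Consumers take the larger share because demand is less price-elastic here (demand slope 2 vs supply slope 3).
The less price-elastic side of the market bears the larger share of a per-unit tax.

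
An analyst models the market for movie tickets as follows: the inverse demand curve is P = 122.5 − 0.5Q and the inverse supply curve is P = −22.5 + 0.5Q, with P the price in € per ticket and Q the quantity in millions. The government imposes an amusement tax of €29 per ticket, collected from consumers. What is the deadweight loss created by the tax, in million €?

Deadweight loss = €420.5 million.

Inverting to Q(P) form: Qd = 245 − 2P; Qs = 2P + 45.
Before the tax: set 245 − 2P = 2P + 45 → P* = €50, Q* = 145.
With the tax collected from consumers, demand (in seller-price terms) shifts: Qd = 245 − 2(P + 29).
Solving gives Q = 116 with consumers paying €64.5 and producers receiving €35.5 (the €29 wedge).
Quantity falls by |ΔQ| = |145 − 116| = 29.
DWL = ½ · t · |ΔQ| = ½ · 29 · 29 = €420.5.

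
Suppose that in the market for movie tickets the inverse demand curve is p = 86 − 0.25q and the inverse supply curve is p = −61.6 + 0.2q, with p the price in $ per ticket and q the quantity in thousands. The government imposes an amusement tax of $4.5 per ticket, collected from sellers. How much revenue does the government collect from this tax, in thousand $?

Tax revenue = $1431 thousand.

Rewrite in direct form: qd = 344 − 4p and qs = 5p + 308.
Before the tax: set 344 − 4p = 5p + 308 → p* = $4, q* = 328.
With the tax collected from sellers, supply shifts: qs = 5(p − 4.5) + 308.
Solving gives q = 318 with buyers paying $6.5 and sellers receiving $2 (the $4.5 wedge).
Revenue = t · Q = 4.5 · 318 = $1431.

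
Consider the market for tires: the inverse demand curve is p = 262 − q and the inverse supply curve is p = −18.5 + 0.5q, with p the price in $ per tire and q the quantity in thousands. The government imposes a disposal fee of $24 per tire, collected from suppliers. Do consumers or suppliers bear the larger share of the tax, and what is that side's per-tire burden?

Consumers bear the larger share: $16 per tire.

Rewrite in direct form: qd = 262 − p and qs = 2p + 37.
Without the tax, 262 − p = 2p + 37 gives 3p = 225, so p* = $75 and q* = 187.
With the tax collected from suppliers, supply shifts: qs = 2(p − 24) + 37.
New equilibrium: consumers pay $91, suppliers receive $67, q = 171. (Wedge: pb − ps = 24.)
Per-tire burden: consumers $16, suppliers $8.
Consumers take the larger share because demand is less price-elastic here (demand slope 1 vs supply slope 2).
The less price-elastic side of the market bears the larger share of a per-unit tax.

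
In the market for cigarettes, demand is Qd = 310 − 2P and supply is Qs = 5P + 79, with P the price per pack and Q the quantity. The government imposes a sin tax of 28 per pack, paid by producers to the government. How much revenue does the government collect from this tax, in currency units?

Before the tax: set 310 − 2P = 5P + 79 → P* = 33, Q* = 244.
With the tax collected from producers, supply shifts: Qs = 5(P − 28) + 79.
New equilibrium: buyers pay 53, producers receive 25, Q = 204. (Wedge: Pb − Ps = 28.)
Revenue = t · Q = 28 · 204 = 5712.

Tax revenue = 5712.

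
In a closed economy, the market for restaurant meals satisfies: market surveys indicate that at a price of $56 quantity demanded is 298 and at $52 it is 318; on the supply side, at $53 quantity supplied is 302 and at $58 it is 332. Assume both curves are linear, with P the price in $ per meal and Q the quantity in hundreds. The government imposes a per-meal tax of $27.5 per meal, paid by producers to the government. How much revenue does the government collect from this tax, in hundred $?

Tax revenue = $6407.5 hundred.

Demand slope: (318 − 298)/(52 − 56) = -5, so Qd = 578 − 5P.
Supply slope: (332 − 302)/(58 − 53) = 6, so Qs = 6P − 16.
Without the tax, 578 − 5P = 6P − 16 gives 11P = 594, so P* = $54 and Q* = 308.
With the tax collected from producers, supply shifts: Qs = 6(P − 27.5) − 16.
Solving gives Q = 233 with consumers paying $69 and producers receiving $41.5 (the $27.5 wedge).
Revenue = t · Q = 27.5 · 233 = $6407.5.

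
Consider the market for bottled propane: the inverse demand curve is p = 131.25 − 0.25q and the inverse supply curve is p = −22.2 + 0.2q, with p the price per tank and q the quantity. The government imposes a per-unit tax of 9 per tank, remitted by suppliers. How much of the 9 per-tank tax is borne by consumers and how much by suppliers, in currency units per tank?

Rewrite in direct form: qd = 525 − 4p and qs = 5p + 111.
Without the tax, 525 − 4p = 5p + 111 gives 9p = 414, so p* = 46 and q* = 341.
With the tax collected from suppliers, supply shifts: qs = 5(p − 9) + 111.
Solving gives q = 321 with consumers paying 51 and suppliers receiving 42 (the 9 wedge).
Burden on consumers: 5; on suppliers: 4. (They sum to 9.)

Consumers bear 5 per tank; suppliers bear 4 per tank.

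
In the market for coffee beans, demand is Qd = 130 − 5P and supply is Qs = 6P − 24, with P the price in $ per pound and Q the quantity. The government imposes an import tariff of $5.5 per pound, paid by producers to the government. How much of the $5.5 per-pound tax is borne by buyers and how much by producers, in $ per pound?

Buyers bear $3 per pound; producers bear $2.5 per pound.

Before the tax: set 130 − 5P = 6P − 24 → P* = $14, Q* = 60.
With the tax collected from producers, supply shifts: Qs = 6(P − 5.5) − 24.
New equilibrium: buyers pay $17, producers receive $11.5, Q = 45. (Wedge: Pb − Ps = 5.5.)
Burden on buyers: $3; on producers: $2.5. (They sum to $5.5.)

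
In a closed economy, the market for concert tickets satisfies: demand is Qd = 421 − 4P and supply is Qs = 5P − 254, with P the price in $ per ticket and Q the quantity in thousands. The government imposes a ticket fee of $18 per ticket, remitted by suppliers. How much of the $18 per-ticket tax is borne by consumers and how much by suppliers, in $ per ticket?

Without the tax, 421 − 4P = 5P − 254 gives 9P = 675, so P* = $75 and Q* = 121.
With the tax collected from suppliers, supply shifts: Qs = 5(P − 18) − 254.
New equilibrium: consumers pay $85, suppliers receive $67, Q = 81. (Wedge: Pb − Ps = 18.)
Burden on consumers: $10; on suppliers: $8. (They sum to $18.)

Consumers bear $10 per ticket; suppliers bear $8 per ticket.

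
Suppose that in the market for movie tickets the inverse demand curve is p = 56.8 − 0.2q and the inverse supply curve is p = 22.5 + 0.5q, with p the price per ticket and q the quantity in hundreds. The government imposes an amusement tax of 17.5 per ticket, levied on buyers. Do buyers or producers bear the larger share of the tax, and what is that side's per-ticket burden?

Producers bear the larger share: 12.5 per ticket.

Inverting to q(p) form: qd = 284 − 5p; qs = 2p − 45.
Before the tax: set 284 − 5p = 2p − 45 → p* = 47, q* = 49.
With the tax collected from buyers, demand (in seller-price terms) shifts: qd = 284 − 5(p + 17.5).
Solving gives q = 24 with buyers paying 52 and producers receiving 34.5 (the 17.5 wedge).
Per-ticket burden: buyers 5, producers 12.5.
Producers take the larger share because supply is less price-elastic here (demand slope 5 vs supply slope 2).
The less price-elastic side of the market bears the larger share of a per-unit tax.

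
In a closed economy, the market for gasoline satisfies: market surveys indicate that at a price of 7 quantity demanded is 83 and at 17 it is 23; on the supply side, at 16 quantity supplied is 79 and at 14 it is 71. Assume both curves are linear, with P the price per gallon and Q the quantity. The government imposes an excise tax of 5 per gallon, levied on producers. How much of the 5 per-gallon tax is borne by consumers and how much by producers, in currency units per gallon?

Consumers bear 2 per gallon; producers bear 3 per gallon.

Demand slope: (23 − 83)/(17 − 7) = -6, so Qd = 125 − 6P.
Supply slope: (71 − 79)/(14 − 16) = 4, so Qs = 4P + 15.
Without the tax, 125 − 6P = 4P + 15 gives 10P = 110, so P* = 11 and Q* = 59.
With the tax collected from producers, supply shifts: Qs = 4(P − 5) + 15.
New equilibrium: consumers pay 13, producers receive 8, Q = 47. (Wedge: Pb − Ps = 5.)
Burden on consumers: 2; on producers: 3. (They sum to 5.)
The less price-elastic side of the market bears the larger share of a per-unit tax.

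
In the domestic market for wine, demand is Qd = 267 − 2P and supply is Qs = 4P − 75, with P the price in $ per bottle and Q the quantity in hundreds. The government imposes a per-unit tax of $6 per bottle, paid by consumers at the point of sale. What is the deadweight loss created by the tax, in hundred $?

Deadweight loss = $24 hundred.

Without the tax, 267 − 2P = 4P − 75 gives 6P = 342, so P* = $57 and Q* = 153.
With the tax collected from consumers, demand (in seller-price terms) shifts: Qd = 267 − 2(P + 6).
New equilibrium: consumers pay $61, sellers receive $55, Q = 145. (Wedge: Pb − Ps = 6.)
Quantity falls by |ΔQ| = |153 − 145| = 8.
DWL = ½ · t · |ΔQ| = ½ · 6 · 8 = $24.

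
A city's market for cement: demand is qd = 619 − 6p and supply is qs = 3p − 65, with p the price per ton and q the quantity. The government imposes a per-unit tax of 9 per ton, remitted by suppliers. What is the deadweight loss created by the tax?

Before the tax: set 619 − 6p = 3p − 65 → p* = 76, q* = 163.
With the tax collected from suppliers, supply shifts: qs = 3(p − 9) − 65.
Solving gives q = 145 with buyers paying 79 and suppliers receiving 70 (the 9 wedge).
Quantity falls by |ΔQ| = |163 − 145| = 18.
DWL = ½ · t · |ΔQ| = ½ · 9 · 18 = 81.

Deadweight loss = 81.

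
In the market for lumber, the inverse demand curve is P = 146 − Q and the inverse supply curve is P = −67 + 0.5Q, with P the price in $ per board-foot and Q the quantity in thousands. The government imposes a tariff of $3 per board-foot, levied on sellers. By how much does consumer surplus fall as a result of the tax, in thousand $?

Rewrite in direct form: Qd = 146 − P and Qs = 2P + 134.
Without the tax, 146 − P = 2P + 134 gives 3P = 12, so P* = $4 and Q* = 142.
With the tax collected from sellers, supply shifts: Qs = 2(P − 3) + 134.
Solving gives Q = 140 with consumers paying $6 and sellers receiving $3 (the $3 wedge).
ΔCS is the trapezoid between Q = 140 and Q = 142 of height $2: ½ · (142 + 140) · 2 = $282.

Consumer surplus falls by $282 thousand.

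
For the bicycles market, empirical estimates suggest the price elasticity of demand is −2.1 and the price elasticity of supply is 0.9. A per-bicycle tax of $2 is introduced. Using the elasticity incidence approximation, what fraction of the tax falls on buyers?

Buyers' share ≈ 0.3.

Incidence ratio: buyers' share ≈ εs / (εs + |εd|) = 0.9 / (0.9 + 2.1) = 0.3.
Supply is the less elastic side, so buyers bear the smaller share.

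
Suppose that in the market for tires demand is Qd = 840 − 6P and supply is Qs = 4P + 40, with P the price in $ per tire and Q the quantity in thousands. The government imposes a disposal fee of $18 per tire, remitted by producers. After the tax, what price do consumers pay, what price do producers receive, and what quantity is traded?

Before the tax: set 840 − 6P = 4P + 40 → P* = $80, Q* = 360.
With the tax collected from producers, supply shifts: Qs = 4(P − 18) + 40.
Solving gives Q = 316.8 with consumers paying $87.2 and producers receiving $69.2 (the $18 wedge).

Consumers pay $87.2; producers receive $69.2; quantity = 316.8.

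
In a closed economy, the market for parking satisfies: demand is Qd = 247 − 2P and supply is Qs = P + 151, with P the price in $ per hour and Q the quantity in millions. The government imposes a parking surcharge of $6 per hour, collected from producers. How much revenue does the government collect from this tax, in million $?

Tax revenue = $1074 million.

Without the tax, 247 − 2P = P + 151 gives 3P = 96, so P* = $32 and Q* = 183.
With the tax collected from producers, supply shifts: Qs = (P − 6) + 151.
New equilibrium: buyers pay $34, producers receive $28, Q = 179. (Wedge: Pb − Ps = 6.)
Revenue = t · Q = 6 · 179 = $1074.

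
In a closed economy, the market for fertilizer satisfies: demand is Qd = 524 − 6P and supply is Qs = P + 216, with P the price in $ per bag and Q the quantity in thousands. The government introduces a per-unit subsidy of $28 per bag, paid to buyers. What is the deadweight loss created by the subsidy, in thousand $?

Before the subsidy: set 524 − 6P = P + 216 → P* = $44, Q* = 260.
With a per-unit subsidy paid to buyers, each effectively pays P − 28, so demand becomes Qd = 524 − 6(P − 28).
New equilibrium: buyers pay $40, sellers receive $68, Q = 284. (Wedge: Pb − Ps = −28.)
Quantity rises by |ΔQ| = |260 − 284| = 24.
DWL = ½ · t · |ΔQ| = ½ · 28 · 24 = $336.

Deadweight loss = $336 thousand.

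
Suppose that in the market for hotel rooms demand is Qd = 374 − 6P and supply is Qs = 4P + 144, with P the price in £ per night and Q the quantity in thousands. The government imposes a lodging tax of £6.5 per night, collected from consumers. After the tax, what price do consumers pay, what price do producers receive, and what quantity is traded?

Consumers pay £25.6; producers receive £19.1; quantity = 220.4.

Without the tax, 374 − 6P = 4P + 144 gives 10P = 230, so P* = £23 and Q* = 236.
With the tax collected from consumers, demand (in seller-price terms) shifts: Qd = 374 − 6(P + 6.5).
New equilibrium: consumers pay £25.6, producers receive £19.1, Q = 220.4. (Wedge: Pb − Ps = 6.5.)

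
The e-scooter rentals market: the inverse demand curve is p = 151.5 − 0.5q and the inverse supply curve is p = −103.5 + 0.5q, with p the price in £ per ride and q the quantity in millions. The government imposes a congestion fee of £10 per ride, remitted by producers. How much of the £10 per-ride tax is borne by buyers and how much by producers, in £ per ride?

Rewrite in direct form: qd = 303 − 2p and qs = 2p + 207.
Without the tax, 303 − 2p = 2p + 207 gives 4p = 96, so p* = £24 and q* = 255.
With the tax collected from producers, supply shifts: qs = 2(p − 10) + 207.
Solving gives q = 245 with buyers paying £29 and producers receiving £19 (the £10 wedge).
Burden on buyers: £5; on producers: £5. (They sum to £10.)

Buyers bear £5 per ride; producers bear £5 per ride.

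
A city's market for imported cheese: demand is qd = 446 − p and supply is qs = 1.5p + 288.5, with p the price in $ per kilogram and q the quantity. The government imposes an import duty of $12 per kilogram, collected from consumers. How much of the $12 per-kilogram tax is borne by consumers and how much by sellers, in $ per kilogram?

Before the tax: set 446 − p = 1.5p + 288.5 → p* = $63, q* = 383.
With the tax collected from consumers, demand (in seller-price terms) shifts: qd = 446 − (p + 12).
New equilibrium: consumers pay $70.2, sellers receive $58.2, q = 375.8. (Wedge: pb − ps = 12.)
Burden on consumers: $7.2; on sellers: $4.8. (They sum to $12.)
The less price-elastic side of the market bears the larger share of a per-unit tax.

Consumers bear $7.2 per kilogram; sellers bear $4.8 per kilogram.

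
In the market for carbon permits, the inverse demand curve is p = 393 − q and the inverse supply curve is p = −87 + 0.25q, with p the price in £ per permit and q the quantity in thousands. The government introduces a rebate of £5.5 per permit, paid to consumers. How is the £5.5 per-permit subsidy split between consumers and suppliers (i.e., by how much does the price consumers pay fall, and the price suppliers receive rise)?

Consumers gain £4.4 per permit; suppliers gain £1.1 per permit.

Inverting to q(p) form: qd = 393 − p; qs = 4p + 348.
Without the subsidy, 393 − p = 4p + 348 gives 5p = 45, so p* = £9 and q* = 384.
With a per-unit subsidy paid to consumers, each effectively pays p − 5.5, so demand becomes qd = 393 − (p − 5.5).
New equilibrium: consumers pay £4.6, suppliers receive £10.1, q = 388.4. (Wedge: pb − ps = −5.5.)
Gain to consumers: £4.4; to suppliers: £1.1. (They sum to £5.5.)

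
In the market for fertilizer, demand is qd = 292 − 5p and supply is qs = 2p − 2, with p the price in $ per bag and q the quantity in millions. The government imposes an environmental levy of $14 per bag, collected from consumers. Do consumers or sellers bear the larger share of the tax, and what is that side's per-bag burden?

Sellers bear the larger share: $10 per bag.

Without the tax, 292 − 5p = 2p − 2 gives 7p = 294, so p* = $42 and q* = 82.
With the tax collected from consumers, demand (in seller-price terms) shifts: qd = 292 − 5(p + 14).
Solving gives q = 62 with consumers paying $46 and sellers receiving $32 (the $14 wedge).
Per-bag burden: consumers $4, sellers $10.
Sellers take the larger share because supply is less price-elastic here (demand slope 5 vs supply slope 2).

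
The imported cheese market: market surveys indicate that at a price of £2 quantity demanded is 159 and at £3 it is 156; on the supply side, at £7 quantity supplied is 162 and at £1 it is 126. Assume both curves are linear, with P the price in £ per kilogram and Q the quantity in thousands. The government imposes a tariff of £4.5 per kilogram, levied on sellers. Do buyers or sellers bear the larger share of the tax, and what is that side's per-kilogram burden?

Demand slope: (156 − 159)/(3 − 2) = -3, so Qd = 165 − 3P.
Supply slope: (126 − 162)/(1 − 7) = 6, so Qs = 6P + 120.
Without the tax, 165 − 3P = 6P + 120 gives 9P = 45, so P* = £5 and Q* = 150.
With the tax collected from sellers, supply shifts: Qs = 6(P − 4.5) + 120.
Solving gives Q = 141 with buyers paying £8 and sellers receiving £3.5 (the £4.5 wedge).
Per-kilogram burden: buyers £3, sellers £1.5.
Buyers take the larger share because demand is less price-elastic here (demand slope 3 vs supply slope 6).
The less price-elastic side of the market bears the larger share of a per-unit tax.

Buyers bear the larger share: £3 per kilogram.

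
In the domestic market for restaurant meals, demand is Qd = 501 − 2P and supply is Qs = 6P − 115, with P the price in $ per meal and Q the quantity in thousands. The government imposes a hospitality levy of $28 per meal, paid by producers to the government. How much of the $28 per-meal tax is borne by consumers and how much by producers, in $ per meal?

Consumers bear $21 per meal; producers bear $7 per meal.

Before the tax: set 501 − 2P = 6P − 115 → P* = $77, Q* = 347.
With the tax collected from producers, supply shifts: Qs = 6(P − 28) − 115.
Solving gives Q = 305 with consumers paying $98 and producers receiving $70 (the $28 wedge).
Burden on consumers: $21; on producers: $7. (They sum to $28.)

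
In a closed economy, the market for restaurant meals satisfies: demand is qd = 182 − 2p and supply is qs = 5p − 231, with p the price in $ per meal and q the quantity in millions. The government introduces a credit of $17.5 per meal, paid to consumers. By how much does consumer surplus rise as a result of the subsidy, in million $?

Consumer surplus rises by $956.25 million.

Without the subsidy, 182 − 2p = 5p − 231 gives 7p = 413, so p* = $59 and q* = 64.
With a per-unit subsidy paid to consumers, each effectively pays p − 17.5, so demand becomes qd = 182 − 2(p − 17.5).
Solving gives q = 89 with consumers paying $46.5 and producers receiving $64 (the $17.5 wedge).
ΔCS is the trapezoid between Q = 89 and Q = 64 of height $12.5: ½ · (64 + 89) · 12.5 = $956.25.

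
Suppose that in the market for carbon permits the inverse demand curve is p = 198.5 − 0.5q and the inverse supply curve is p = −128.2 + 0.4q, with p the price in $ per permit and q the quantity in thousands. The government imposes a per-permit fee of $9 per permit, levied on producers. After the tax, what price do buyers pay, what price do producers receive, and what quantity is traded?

Rewrite in direct form: qd = 397 − 2p and qs = 2.5p + 320.5.
Without the tax, 397 − 2p = 2.5p + 320.5 gives 4.5p = 76.5, so p* = $17 and q* = 363.
With the tax collected from producers, supply shifts: qs = 2.5(p − 9) + 320.5.
Solving gives q = 353 with buyers paying $22 and producers receiving $13 (the $9 wedge).

Buyers pay $22; producers receive $13; quantity = 353.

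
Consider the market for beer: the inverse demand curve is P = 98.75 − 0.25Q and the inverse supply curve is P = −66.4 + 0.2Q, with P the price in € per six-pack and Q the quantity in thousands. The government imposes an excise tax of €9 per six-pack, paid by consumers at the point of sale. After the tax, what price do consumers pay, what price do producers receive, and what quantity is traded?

Consumers pay €12; producers receive €3; quantity = 347.

Rewrite in direct form: Qd = 395 − 4P and Qs = 5P + 332.
Without the tax, 395 − 4P = 5P + 332 gives 9P = 63, so P* = €7 and Q* = 367.
With the tax collected from consumers, demand (in seller-price terms) shifts: Qd = 395 − 4(P + 9).
New equilibrium: consumers pay €12, producers receive €3, Q = 347. (Wedge: Pb − Ps = 9.)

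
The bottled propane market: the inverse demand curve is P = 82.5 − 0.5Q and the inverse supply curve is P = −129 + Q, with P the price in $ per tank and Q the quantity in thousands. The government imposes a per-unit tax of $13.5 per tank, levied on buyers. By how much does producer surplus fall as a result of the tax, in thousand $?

Producer surplus falls by $1228.5 thousand.

Inverting to Q(P) form: Qd = 165 − 2P; Qs = P + 129.
Without the tax, 165 − 2P = P + 129 gives 3P = 36, so P* = $12 and Q* = 141.
With the tax collected from buyers, demand (in seller-price terms) shifts: Qd = 165 − 2(P + 13.5).
New equilibrium: buyers pay $16.5, suppliers receive $3, Q = 132. (Wedge: Pb − Ps = 13.5.)
ΔPS is the trapezoid between Q = 132 and Q = 141 of height $9: ½ · (141 + 132) · 9 = $1228.5.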